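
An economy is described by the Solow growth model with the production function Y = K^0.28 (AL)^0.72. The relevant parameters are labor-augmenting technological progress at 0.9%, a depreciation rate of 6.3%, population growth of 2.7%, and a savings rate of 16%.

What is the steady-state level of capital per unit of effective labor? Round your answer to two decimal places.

At the steady state, Δk = 0, so s·k^α = (n + g + δ)·k.
Dividing both sides by k: k^(1−α) = s / (n + g + δ).
k^0.72 = 0.16 / (0.027 + 0.009 + 0.063) = 0.16 / 0.099 = 1.6162
k* = 1.6162^(1/0.72) ≈ 1.9479

k* = 1.95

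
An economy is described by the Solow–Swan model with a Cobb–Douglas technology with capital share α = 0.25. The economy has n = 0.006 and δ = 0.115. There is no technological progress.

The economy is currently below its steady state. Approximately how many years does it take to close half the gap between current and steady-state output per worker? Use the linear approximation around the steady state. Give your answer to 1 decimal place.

about 7.6 years

Near the steady state the convergence rate is λ = (1 − α)(n + δ).
λ = (1 − 0.25) × 0.121 = 0.75 × 0.121 = 0.09075
Half-life = ln 2 / λ = 0.6931 / 0.09075 ≈ 7.64 years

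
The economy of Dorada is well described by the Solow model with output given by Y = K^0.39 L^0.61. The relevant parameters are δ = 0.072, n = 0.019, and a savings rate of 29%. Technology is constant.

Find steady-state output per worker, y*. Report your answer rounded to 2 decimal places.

y* ≈ 2.10

In steady state, investment equals break-even investment: s·k^α = (n + δ)·k.
Dividing both sides by k: k^(1−α) = s / (n + δ).
k^0.61 = 0.29 / (0.019 + 0.072) = 0.29 / 0.091 = 3.1868
k* = 3.1868^(1/0.61) ≈ 6.6861
y* = (k*)^α = 6.6861^0.39 ≈ 2.0981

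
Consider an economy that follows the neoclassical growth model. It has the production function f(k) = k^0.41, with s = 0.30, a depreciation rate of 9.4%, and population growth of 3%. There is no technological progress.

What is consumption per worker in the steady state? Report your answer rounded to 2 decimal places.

In steady state, investment equals break-even investment: s·k^α = (n + δ)·k.
Rearranging, k^(1−α) = s / (n + δ).
k^0.59 = 0.30 / (0.030 + 0.094) = 0.30 / 0.124 = 2.4194
k* = 2.4194^(1/0.59) ≈ 4.4705
y* = (k*)^α = 4.4705^0.41 ≈ 1.8478
c* = (1 − s)·y* = (1 − 0.30) × 1.8478 ≈ 1.2935

c* ≈ 1.29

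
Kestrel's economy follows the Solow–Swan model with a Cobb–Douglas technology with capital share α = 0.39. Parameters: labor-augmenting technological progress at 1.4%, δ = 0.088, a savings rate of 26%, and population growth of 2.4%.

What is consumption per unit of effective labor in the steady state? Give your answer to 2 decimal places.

c* = 1.18

At the steady state, Δk = 0, so s·k^α = (n + g + δ)·k.
Dividing both sides by k: k^(1−α) = s / (n + g + δ).
k^0.61 = 0.26 / (0.024 + 0.014 + 0.088) = 0.26 / 0.126 = 2.0635
k* = 2.0635^(1/0.61) ≈ 3.2790
y* = (k*)^α = 3.2790^0.39 ≈ 1.5891
c* = (1 − s)·y* = (1 − 0.26) × 1.5891 ≈ 1.1759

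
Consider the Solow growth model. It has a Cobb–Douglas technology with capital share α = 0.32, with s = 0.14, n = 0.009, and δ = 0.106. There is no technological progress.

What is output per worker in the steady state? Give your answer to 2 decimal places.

y* ≈ 1.10

In steady state, investment equals break-even investment: s·k^α = (n + δ)·k.
Rearranging, k^(1−α) = s / (n + δ).
k^0.68 = 0.14 / (0.009 + 0.106) = 0.14 / 0.115 = 1.2174
k* = 1.2174^(1/0.68) ≈ 1.3355
y* = (k*)^α = 1.3355^0.32 ≈ 1.0970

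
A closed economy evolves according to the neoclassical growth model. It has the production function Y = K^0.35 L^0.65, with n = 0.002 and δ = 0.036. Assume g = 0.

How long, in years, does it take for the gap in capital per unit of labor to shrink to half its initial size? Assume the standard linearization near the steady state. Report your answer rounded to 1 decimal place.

half-life ≈ 28.1 years

Near the steady state the convergence rate is λ = (1 − α)(n + δ).
λ = (1 − 0.35) × 0.038 = 0.65 × 0.038 = 0.0247
Half-life = ln 2 / λ = 0.6931 / 0.0247 ≈ 28.06 years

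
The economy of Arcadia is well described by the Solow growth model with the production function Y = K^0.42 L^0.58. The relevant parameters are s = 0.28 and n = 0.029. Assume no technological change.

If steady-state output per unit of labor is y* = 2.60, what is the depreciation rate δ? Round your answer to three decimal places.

δ ≈ 0.046

In steady state, investment equals break-even investment: s·k^α = (n + δ)·k.
Since y* = [s/(n + δ)]^(α/(1−α)), we have s/(n + δ) = (y*)^((1−α)/α) = 2.60^1.381 = 3.7418.
Therefore n + δ = s / 3.7418 = 0.28 / 3.7418 = 0.0748, so δ = 0.0748 − 0.029 = 0.0458.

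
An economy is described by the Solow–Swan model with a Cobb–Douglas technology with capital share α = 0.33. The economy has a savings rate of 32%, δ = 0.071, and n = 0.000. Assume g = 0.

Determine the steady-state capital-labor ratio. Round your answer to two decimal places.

In steady state, investment equals break-even investment: s·k^α = (n + δ)·k.
Dividing both sides by k: k^(1−α) = s / (n + δ).
k^0.67 = 0.32 / (0.000 + 0.071) = 0.32 / 0.071 = 4.5070
k* = 4.5070^(1/0.67) ≈ 9.4613

k* ≈ 9.46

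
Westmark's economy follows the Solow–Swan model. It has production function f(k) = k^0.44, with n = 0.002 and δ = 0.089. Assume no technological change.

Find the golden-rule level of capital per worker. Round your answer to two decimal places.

The golden rule sets f'(k) = n + δ, i.e. α·k^(α−1) = n + δ.
So k^(1−α) = α / (n + δ) = 0.44 / 0.091 = 4.8352.
k_gold = 4.8352^(1/0.56) ≈ 16.6789

k_gold ≈ 16.68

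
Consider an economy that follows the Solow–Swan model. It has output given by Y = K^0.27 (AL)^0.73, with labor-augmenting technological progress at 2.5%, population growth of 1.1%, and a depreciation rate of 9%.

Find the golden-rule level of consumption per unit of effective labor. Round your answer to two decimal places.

c_gold ≈ 0.97

At the golden rule, f'(k) = n + g + δ, so α·k^(α−1) = n + g + δ and k_gold = (α/(n + g + δ))^(1/(1−α)).
k_gold = (0.27/0.126)^(1/0.73) = 2.1429^1.3699 ≈ 2.8408
c_gold = f(k_gold) − (n + g + δ)·k_gold = 1.3257 − 0.126×2.8408 ≈ 0.9678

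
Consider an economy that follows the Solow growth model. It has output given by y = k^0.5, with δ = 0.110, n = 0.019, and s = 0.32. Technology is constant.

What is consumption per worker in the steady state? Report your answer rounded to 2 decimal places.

c* ≈ 1.69

In steady state, investment equals break-even investment: s·k^α = (n + δ)·k.
Rearranging, k^(1−α) = s / (n + δ).
k^0.5 = 0.32 / (0.019 + 0.110) = 0.32 / 0.129 = 2.4806
k* = 2.4806^(1/0.5) ≈ 6.1534
y* = (k*)^α = 6.1534^0.5 ≈ 2.4806
c* = (1 − s)·y* = (1 − 0.32) × 2.4806 ≈ 1.6868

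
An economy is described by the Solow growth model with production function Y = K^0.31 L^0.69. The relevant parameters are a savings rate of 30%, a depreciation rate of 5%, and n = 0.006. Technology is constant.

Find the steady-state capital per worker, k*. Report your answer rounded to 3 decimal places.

At the steady state, Δk = 0, so s·k^α = (n + δ)·k.
Dividing both sides by k: k^(1−α) = s / (n + δ).
k^0.69 = 0.30 / (0.006 + 0.050) = 0.30 / 0.056 = 5.3571
k* = 5.3571^(1/0.69) ≈ 11.3873

k* ≈ 11.387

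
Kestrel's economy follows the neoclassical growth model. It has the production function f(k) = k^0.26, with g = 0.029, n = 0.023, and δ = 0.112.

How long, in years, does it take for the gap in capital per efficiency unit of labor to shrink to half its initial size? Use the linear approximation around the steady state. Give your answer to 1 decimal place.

Near the steady state the convergence rate is λ = (1 − α)(n + g + δ).
λ = (1 − 0.26) × 0.164 = 0.74 × 0.164 = 0.12136
Half-life = ln 2 / λ = 0.6931 / 0.12136 ≈ 5.71 years

t_½ ≈ 5.7 years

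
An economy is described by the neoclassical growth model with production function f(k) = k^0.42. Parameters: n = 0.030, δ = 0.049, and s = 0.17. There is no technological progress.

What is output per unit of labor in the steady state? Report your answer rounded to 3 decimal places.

In steady state, investment equals break-even investment: s·k^α = (n + δ)·k.
Dividing both sides by k: k^(1−α) = s / (n + δ).
k^0.58 = 0.17 / (0.030 + 0.049) = 0.17 / 0.079 = 2.1519
k* = 2.1519^(1/0.58) ≈ 3.7483
y* = (k*)^α = 3.7483^0.42 ≈ 1.7418

y* ≈ 1.742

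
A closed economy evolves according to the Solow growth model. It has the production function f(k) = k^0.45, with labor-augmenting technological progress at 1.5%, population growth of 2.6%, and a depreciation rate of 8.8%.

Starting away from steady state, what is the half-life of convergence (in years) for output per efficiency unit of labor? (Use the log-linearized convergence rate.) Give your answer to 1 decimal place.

half-life ≈ 9.8 years

Near the steady state the convergence rate is λ = (1 − α)(n + g + δ).
λ = (1 − 0.45) × 0.129 = 0.55 × 0.129 = 0.07095
Half-life = ln 2 / λ = 0.6931 / 0.07095 ≈ 9.77 years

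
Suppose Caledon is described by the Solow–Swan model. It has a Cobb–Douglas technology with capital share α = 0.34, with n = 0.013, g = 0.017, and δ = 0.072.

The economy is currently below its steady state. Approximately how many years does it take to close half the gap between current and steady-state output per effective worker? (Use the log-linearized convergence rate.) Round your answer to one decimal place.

t_½ ≈ 10.3 years

Near the steady state the convergence rate is λ = (1 − α)(n + g + δ).
λ = (1 − 0.34) × 0.102 = 0.66 × 0.102 = 0.06732
Half-life = ln 2 / λ = 0.6931 / 0.06732 ≈ 10.30 years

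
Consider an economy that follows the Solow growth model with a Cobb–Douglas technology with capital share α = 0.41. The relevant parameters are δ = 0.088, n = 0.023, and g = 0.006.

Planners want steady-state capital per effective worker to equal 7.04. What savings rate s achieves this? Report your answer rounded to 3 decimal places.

s ≈ 0.370

Steady state requires s·f(k) = (n + g + δ)·k, i.e. s·k^α = (n + g + δ)·k.
So s / (n + g + δ) = (k*)^(1−α) = 7.04^0.59 = 3.1628.
Therefore s = 3.1628 × (n + g + δ) = 3.1628 × 0.117 = 0.3700.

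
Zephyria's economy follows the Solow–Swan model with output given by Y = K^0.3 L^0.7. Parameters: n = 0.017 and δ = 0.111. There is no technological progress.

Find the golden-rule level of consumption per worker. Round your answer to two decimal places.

At the golden rule, f'(k) = n + δ, so α·k^(α−1) = n + δ and k_gold = (α/(n + δ))^(1/(1−α)).
k_gold = (0.3/0.128)^(1/0.7) = 2.3438^1.4286 ≈ 3.3765
c_gold = f(k_gold) − (n + δ)·k_gold = 1.4406 − 0.128×3.3765 ≈ 1.0084

c_gold ≈ 1.01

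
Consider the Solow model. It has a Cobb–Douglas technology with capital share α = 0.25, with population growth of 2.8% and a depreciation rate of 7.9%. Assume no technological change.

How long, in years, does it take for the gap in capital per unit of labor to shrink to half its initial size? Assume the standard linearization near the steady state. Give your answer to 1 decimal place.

half-life ≈ 8.6 years

Near the steady state the convergence rate is λ = (1 − α)(n + δ).
λ = (1 − 0.25) × 0.107 = 0.75 × 0.107 = 0.08025
Half-life = ln 2 / λ = 0.6931 / 0.08025 ≈ 8.64 years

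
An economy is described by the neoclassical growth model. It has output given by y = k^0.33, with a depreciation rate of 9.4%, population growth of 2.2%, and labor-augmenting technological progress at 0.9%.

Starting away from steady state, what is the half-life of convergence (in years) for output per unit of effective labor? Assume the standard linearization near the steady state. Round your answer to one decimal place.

Near the steady state the convergence rate is λ = (1 − α)(n + g + δ).
λ = (1 − 0.33) × 0.125 = 0.67 × 0.125 = 0.08375
Half-life = ln 2 / λ = 0.6931 / 0.08375 ≈ 8.28 years

t_½ ≈ 8.3 years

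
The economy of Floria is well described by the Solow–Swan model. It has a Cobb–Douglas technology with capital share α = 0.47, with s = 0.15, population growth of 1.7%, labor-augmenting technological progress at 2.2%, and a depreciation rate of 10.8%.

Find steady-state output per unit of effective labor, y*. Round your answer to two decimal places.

Steady state requires s·f(k) = (n + g + δ)·k, i.e. s·k^α = (n + g + δ)·k.
Dividing both sides by k: k^(1−α) = s / (n + g + δ).
k^0.53 = 0.15 / (0.017 + 0.022 + 0.108) = 0.15 / 0.147 = 1.0204
k* = 1.0204^(1/0.53) ≈ 1.0388
y* = (k*)^α = 1.0388^0.47 ≈ 1.0181

y* ≈ 1.02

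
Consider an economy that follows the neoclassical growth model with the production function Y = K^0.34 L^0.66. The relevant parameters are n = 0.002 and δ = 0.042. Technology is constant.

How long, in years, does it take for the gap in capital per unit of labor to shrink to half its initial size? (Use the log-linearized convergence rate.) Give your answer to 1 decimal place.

half-life ≈ 23.9 years

Near the steady state the convergence rate is λ = (1 − α)(n + δ).
λ = (1 − 0.34) × 0.044 = 0.66 × 0.044 = 0.02904
Half-life = ln 2 / λ = 0.6931 / 0.02904 ≈ 23.87 years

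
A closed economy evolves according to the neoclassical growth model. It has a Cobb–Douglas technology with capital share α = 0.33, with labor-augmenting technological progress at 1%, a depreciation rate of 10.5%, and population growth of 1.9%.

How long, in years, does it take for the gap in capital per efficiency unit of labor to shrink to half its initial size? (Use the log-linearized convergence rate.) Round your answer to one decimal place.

Near the steady state the convergence rate is λ = (1 − α)(n + g + δ).
λ = (1 − 0.33) × 0.134 = 0.67 × 0.134 = 0.08978
Half-life = ln 2 / λ = 0.6931 / 0.08978 ≈ 7.72 years

t_½ ≈ 7.7 years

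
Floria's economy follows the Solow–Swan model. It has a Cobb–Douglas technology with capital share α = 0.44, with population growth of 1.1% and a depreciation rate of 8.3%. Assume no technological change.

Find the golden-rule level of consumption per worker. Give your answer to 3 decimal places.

c_gold ≈ 1.883

At the golden rule, f'(k) = n + δ, so α·k^(α−1) = n + δ and k_gold = (α/(n + δ))^(1/(1−α)).
k_gold = (0.44/0.094)^(1/0.56) = 4.6809^1.7857 ≈ 15.7401
c_gold = f(k_gold) − (n + δ)·k_gold = 3.3627 − 0.094×15.7401 ≈ 1.8831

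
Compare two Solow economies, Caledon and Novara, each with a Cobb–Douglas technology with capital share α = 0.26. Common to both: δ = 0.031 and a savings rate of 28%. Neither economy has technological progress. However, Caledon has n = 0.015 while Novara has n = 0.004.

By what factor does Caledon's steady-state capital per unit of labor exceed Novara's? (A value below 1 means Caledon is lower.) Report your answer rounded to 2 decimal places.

k*_C / k*_N ≈ 0.69

Steady-state k* = [s/(n + δ)]^(1/(1−α)), so the ratio is [ (s_C/(n + δ)_C) / (s_N/(n + δ)_N) ]^1.3514.
s_C/(n + δ)_C = 0.28/0.046 = 6.0870; s_N/(n + δ)_N = 0.28/0.035 = 8.0000.
Ratio = (6.0870/8.0000)^1.3514 = 0.7609^1.3514 ≈ 0.6912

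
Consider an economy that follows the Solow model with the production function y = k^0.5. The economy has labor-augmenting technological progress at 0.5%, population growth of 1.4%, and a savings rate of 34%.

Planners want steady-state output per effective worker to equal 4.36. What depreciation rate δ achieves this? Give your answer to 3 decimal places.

Steady state requires s·f(k) = (n + g + δ)·k, i.e. s·k^α = (n + g + δ)·k.
Since y* = [s/(n + g + δ)]^(α/(1−α)), we have s/(n + g + δ) = (y*)^((1−α)/α) = 4.36^1 = 4.3600.
Therefore n + g + δ = s / 4.3600 = 0.34 / 4.3600 = 0.0780, so δ = 0.0780 − 0.019 = 0.0590.

δ ≈ 0.059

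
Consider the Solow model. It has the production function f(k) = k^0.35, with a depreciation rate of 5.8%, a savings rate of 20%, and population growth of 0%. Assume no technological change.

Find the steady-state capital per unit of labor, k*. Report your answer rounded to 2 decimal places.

In steady state, investment equals break-even investment: s·k^α = (n + δ)·k.
Rearranging, k^(1−α) = s / (n + δ).
k^0.65 = 0.20 / (0.000 + 0.058) = 0.20 / 0.058 = 3.4483
k* = 3.4483^(1/0.65) ≈ 6.7156

k* ≈ 6.72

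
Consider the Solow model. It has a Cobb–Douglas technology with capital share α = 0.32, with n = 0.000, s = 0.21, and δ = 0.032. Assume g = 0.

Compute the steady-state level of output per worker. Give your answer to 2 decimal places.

y* ≈ 2.42

In steady state, investment equals break-even investment: s·k^α = (n + δ)·k.
Dividing both sides by k: k^(1−α) = s / (n + δ).
k^0.68 = 0.21 / (0.000 + 0.032) = 0.21 / 0.032 = 6.5625
k* = 6.5625^(1/0.68) ≈ 15.9064
y* = (k*)^α = 15.9064^0.32 ≈ 2.4238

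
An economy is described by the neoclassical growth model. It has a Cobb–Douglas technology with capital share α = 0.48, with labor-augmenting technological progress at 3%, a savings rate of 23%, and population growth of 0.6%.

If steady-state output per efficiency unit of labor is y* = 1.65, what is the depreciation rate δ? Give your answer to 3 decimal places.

At the steady state, Δk = 0, so s·k^α = (n + g + δ)·k.
Since y* = [s/(n + g + δ)]^(α/(1−α)), we have s/(n + g + δ) = (y*)^((1−α)/α) = 1.65^1.0833 = 1.7203.
Therefore n + g + δ = s / 1.7203 = 0.23 / 1.7203 = 0.1337, so δ = 0.1337 − 0.036 = 0.0977.

δ ≈ 0.098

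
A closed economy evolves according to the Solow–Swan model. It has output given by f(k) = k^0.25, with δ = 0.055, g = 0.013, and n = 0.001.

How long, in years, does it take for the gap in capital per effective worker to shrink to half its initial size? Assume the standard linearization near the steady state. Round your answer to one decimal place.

t_½ ≈ 13.4 years

Near the steady state the convergence rate is λ = (1 − α)(n + g + δ).
λ = (1 − 0.25) × 0.069 = 0.75 × 0.069 = 0.05175
Half-life = ln 2 / λ = 0.6931 / 0.05175 ≈ 13.39 years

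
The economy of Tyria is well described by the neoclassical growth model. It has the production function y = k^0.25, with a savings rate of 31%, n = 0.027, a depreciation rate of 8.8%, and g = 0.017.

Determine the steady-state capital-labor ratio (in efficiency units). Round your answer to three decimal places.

k* = 3.122

In steady state, investment equals break-even investment: s·k^α = (n + g + δ)·k.
Rearranging, k^(1−α) = s / (n + g + δ).
k^0.75 = 0.31 / (0.027 + 0.017 + 0.088) = 0.31 / 0.132 = 2.3485
k* = 2.3485^(1/0.75) ≈ 3.1217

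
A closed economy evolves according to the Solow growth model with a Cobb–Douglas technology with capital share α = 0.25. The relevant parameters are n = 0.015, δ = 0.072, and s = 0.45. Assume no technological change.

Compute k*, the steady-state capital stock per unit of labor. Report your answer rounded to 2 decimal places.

At the steady state, Δk = 0, so s·k^α = (n + δ)·k.
Rearranging, k^(1−α) = s / (n + δ).
k^0.75 = 0.45 / (0.015 + 0.072) = 0.45 / 0.087 = 5.1724
k* = 5.1724^(1/0.75) ≈ 8.9452

k* ≈ 8.95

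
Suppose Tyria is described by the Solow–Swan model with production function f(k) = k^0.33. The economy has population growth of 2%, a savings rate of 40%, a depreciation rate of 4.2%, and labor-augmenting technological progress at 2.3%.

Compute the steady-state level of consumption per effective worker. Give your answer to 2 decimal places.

Steady state requires s·f(k) = (n + g + δ)·k, i.e. s·k^α = (n + g + δ)·k.
Rearranging, k^(1−α) = s / (n + g + δ).
k^0.67 = 0.40 / (0.020 + 0.023 + 0.042) = 0.40 / 0.085 = 4.7059
k* = 4.7059^(1/0.67) ≈ 10.0912
y* = (k*)^α = 10.0912^0.33 ≈ 2.1444
c* = (1 − s)·y* = (1 − 0.40) × 2.1444 ≈ 1.2866

c* ≈ 1.29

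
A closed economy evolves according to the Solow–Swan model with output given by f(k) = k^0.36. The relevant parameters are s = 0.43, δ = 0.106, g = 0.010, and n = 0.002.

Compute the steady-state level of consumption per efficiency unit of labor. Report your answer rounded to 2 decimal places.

c* = 1.18

At the steady state, Δk = 0, so s·k^α = (n + g + δ)·k.
Rearranging, k^(1−α) = s / (n + g + δ).
k^0.64 = 0.43 / (0.002 + 0.010 + 0.106) = 0.43 / 0.118 = 3.6441
k* = 3.6441^(1/0.64) ≈ 7.5420
y* = (k*)^α = 7.5420^0.36 ≈ 2.0696
c* = (1 − s)·y* = (1 − 0.43) × 2.0696 ≈ 1.1797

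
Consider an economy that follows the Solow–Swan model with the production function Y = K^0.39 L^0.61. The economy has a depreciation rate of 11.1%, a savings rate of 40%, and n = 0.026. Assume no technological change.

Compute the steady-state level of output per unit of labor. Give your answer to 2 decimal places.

Steady state requires s·f(k) = (n + δ)·k, i.e. s·k^α = (n + δ)·k.
Dividing both sides by k: k^(1−α) = s / (n + δ).
k^0.61 = 0.40 / (0.026 + 0.111) = 0.40 / 0.137 = 2.9197
k* = 2.9197^(1/0.61) ≈ 5.7923
y* = (k*)^α = 5.7923^0.39 ≈ 1.9839

y* ≈ 1.98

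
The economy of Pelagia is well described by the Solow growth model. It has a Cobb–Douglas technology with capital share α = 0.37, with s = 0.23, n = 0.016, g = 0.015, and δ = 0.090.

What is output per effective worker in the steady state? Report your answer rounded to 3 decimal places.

At the steady state, Δk = 0, so s·k^α = (n + g + δ)·k.
Rearranging, k^(1−α) = s / (n + g + δ).
k^0.63 = 0.23 / (0.016 + 0.015 + 0.090) = 0.23 / 0.121 = 1.9008
k* = 1.9008^(1/0.63) ≈ 2.7718
y* = (k*)^α = 2.7718^0.37 ≈ 1.4582

y* ≈ 1.458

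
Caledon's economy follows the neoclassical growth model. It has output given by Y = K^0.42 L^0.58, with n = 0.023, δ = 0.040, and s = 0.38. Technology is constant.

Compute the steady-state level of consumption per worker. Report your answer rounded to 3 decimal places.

In steady state, investment equals break-even investment: s·k^α = (n + δ)·k.
Rearranging, k^(1−α) = s / (n + δ).
k^0.58 = 0.38 / (0.023 + 0.040) = 0.38 / 0.063 = 6.0317
k* = 6.0317^(1/0.58) ≈ 22.1608
y* = (k*)^α = 22.1608^0.42 ≈ 3.6741
c* = (1 − s)·y* = (1 − 0.38) × 3.6741 ≈ 2.2779

c* = 2.278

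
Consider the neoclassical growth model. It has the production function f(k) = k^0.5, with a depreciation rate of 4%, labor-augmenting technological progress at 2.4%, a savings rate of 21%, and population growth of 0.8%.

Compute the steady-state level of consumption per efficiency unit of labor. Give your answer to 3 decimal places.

In steady state, investment equals break-even investment: s·k^α = (n + g + δ)·k.
Dividing both sides by k: k^(1−α) = s / (n + g + δ).
k^0.5 = 0.21 / (0.008 + 0.024 + 0.040) = 0.21 / 0.072 = 2.9167
k* = 2.9167^(1/0.5) ≈ 8.5071
y* = (k*)^α = 8.5071^0.5 ≈ 2.9167
c* = (1 − s)·y* = (1 − 0.21) × 2.9167 ≈ 2.3042

c* = 2.304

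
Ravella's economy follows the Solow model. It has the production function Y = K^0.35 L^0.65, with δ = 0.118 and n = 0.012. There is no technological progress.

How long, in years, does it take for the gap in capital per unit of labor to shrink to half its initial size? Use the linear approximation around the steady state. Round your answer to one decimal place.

Near the steady state the convergence rate is λ = (1 − α)(n + δ).
λ = (1 − 0.35) × 0.130 = 0.65 × 0.130 = 0.0845
Half-life = ln 2 / λ = 0.6931 / 0.0845 ≈ 8.20 years

about 8.2 years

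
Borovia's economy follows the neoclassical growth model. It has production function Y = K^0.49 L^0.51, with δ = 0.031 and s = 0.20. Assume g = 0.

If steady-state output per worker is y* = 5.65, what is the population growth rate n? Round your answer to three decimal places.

At the steady state, Δk = 0, so s·k^α = (n + δ)·k.
Since y* = [s/(n + δ)]^(α/(1−α)), we have s/(n + δ) = (y*)^((1−α)/α) = 5.65^1.0408 = 6.0636.
Therefore n + δ = s / 6.0636 = 0.20 / 6.0636 = 0.0330, so n = 0.0330 − 0.031 = 0.0020.

n ≈ 0.002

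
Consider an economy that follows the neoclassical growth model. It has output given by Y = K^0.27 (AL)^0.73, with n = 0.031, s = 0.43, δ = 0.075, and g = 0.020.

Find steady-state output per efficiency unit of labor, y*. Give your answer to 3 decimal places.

y* ≈ 1.575

At the steady state, Δk = 0, so s·k^α = (n + g + δ)·k.
Dividing both sides by k: k^(1−α) = s / (n + g + δ).
k^0.73 = 0.43 / (0.031 + 0.020 + 0.075) = 0.43 / 0.126 = 3.4127
k* = 3.4127^(1/0.73) ≈ 5.3737
y* = (k*)^α = 5.3737^0.27 ≈ 1.5746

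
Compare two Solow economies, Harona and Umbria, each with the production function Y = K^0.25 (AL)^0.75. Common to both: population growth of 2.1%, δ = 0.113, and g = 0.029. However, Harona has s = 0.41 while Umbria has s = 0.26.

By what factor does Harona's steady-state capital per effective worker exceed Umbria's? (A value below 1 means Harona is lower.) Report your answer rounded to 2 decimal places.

k*_H / k*_U ≈ 1.84

Steady-state k* = [s/(n + g + δ)]^(1/(1−α)), so the ratio is [ (s_H/(n + g + δ)_H) / (s_U/(n + g + δ)_U) ]^1.3333.
s_H/(n + g + δ)_H = 0.41/0.163 = 2.5153; s_U/(n + g + δ)_U = 0.26/0.163 = 1.5951.
Ratio = (2.5153/1.5951)^1.3333 = 1.5769^1.3333 ≈ 1.8354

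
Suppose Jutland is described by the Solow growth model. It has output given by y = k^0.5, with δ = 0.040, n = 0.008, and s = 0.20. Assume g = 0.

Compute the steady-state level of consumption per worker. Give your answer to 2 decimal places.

c* = 3.33

Steady state requires s·f(k) = (n + δ)·k, i.e. s·k^α = (n + δ)·k.
Dividing both sides by k: k^(1−α) = s / (n + δ).
k^0.5 = 0.20 / (0.008 + 0.040) = 0.20 / 0.048 = 4.1667
k* = 4.1667^(1/0.5) ≈ 17.3614
y* = (k*)^α = 17.3614^0.5 ≈ 4.1667
c* = (1 − s)·y* = (1 − 0.20) × 4.1667 ≈ 3.3334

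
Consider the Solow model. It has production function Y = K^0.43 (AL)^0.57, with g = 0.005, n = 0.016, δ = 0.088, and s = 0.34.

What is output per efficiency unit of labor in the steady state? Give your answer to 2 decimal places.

y* ≈ 2.36

Steady state requires s·f(k) = (n + g + δ)·k, i.e. s·k^α = (n + g + δ)·k.
Dividing both sides by k: k^(1−α) = s / (n + g + δ).
k^0.57 = 0.34 / (0.016 + 0.005 + 0.088) = 0.34 / 0.109 = 3.1193
k* = 3.1193^(1/0.57) ≈ 7.3581
y* = (k*)^α = 7.3581^0.43 ≈ 2.3589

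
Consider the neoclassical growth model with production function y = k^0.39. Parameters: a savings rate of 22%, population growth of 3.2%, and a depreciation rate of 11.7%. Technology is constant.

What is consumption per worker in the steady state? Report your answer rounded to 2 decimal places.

At the steady state, Δk = 0, so s·k^α = (n + δ)·k.
Rearranging, k^(1−α) = s / (n + δ).
k^0.61 = 0.22 / (0.032 + 0.117) = 0.22 / 0.149 = 1.4765
k* = 1.4765^(1/0.61) ≈ 1.8942
y* = (k*)^α = 1.8942^0.39 ≈ 1.2829
c* = (1 − s)·y* = (1 − 0.22) × 1.2829 ≈ 1.0007

c* ≈ 1.00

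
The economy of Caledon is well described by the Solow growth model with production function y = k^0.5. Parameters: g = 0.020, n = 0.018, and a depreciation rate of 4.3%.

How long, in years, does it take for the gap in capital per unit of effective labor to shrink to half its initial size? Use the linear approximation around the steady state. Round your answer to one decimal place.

t_½ ≈ 17.1 years

Near the steady state the convergence rate is λ = (1 − α)(n + g + δ).
λ = (1 − 0.5) × 0.081 = 0.5 × 0.081 = 0.0405
Half-life = ln 2 / λ = 0.6931 / 0.0405 ≈ 17.11 years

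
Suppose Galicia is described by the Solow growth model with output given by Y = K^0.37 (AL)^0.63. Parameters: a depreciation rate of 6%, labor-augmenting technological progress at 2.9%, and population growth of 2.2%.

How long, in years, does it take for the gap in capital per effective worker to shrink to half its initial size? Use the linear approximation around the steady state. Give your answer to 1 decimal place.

Near the steady state the convergence rate is λ = (1 − α)(n + g + δ).
λ = (1 − 0.37) × 0.111 = 0.63 × 0.111 = 0.06993
Half-life = ln 2 / λ = 0.6931 / 0.06993 ≈ 9.91 years

half-life ≈ 9.9 years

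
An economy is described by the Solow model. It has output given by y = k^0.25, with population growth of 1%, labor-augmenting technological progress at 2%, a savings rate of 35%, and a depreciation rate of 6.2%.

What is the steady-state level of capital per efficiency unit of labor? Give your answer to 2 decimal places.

In steady state, investment equals break-even investment: s·k^α = (n + g + δ)·k.
Dividing both sides by k: k^(1−α) = s / (n + g + δ).
k^0.75 = 0.35 / (0.010 + 0.020 + 0.062) = 0.35 / 0.092 = 3.8043
k* = 3.8043^(1/0.75) ≈ 5.9388

k* = 5.94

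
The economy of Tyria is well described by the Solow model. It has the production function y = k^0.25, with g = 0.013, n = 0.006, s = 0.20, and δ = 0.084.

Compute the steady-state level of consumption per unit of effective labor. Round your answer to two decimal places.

In steady state, investment equals break-even investment: s·k^α = (n + g + δ)·k.
Dividing both sides by k: k^(1−α) = s / (n + g + δ).
k^0.75 = 0.20 / (0.006 + 0.013 + 0.084) = 0.20 / 0.103 = 1.9417
k* = 1.9417^(1/0.75) ≈ 2.4224
y* = (k*)^α = 2.4224^0.25 ≈ 1.2476
c* = (1 − s)·y* = (1 − 0.20) × 1.2476 ≈ 0.9981

c* ≈ 1.00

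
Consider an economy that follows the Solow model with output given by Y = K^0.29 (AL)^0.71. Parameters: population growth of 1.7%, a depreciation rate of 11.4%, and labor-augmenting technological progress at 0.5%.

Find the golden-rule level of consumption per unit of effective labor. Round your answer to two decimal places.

c_gold ≈ 0.97

At the golden rule, f'(k) = n + g + δ, so α·k^(α−1) = n + g + δ and k_gold = (α/(n + g + δ))^(1/(1−α)).
k_gold = (0.29/0.136)^(1/0.71) = 2.1324^1.4085 ≈ 2.9054
c_gold = f(k_gold) − (n + g + δ)·k_gold = 1.3625 − 0.136×2.9054 ≈ 0.9674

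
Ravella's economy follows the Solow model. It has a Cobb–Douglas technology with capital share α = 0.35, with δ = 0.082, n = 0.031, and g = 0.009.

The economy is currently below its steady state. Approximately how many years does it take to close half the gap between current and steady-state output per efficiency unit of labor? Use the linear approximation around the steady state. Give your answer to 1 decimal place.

Near the steady state the convergence rate is λ = (1 − α)(n + g + δ).
λ = (1 − 0.35) × 0.122 = 0.65 × 0.122 = 0.0793
Half-life = ln 2 / λ = 0.6931 / 0.0793 ≈ 8.74 years

half-life ≈ 8.7 years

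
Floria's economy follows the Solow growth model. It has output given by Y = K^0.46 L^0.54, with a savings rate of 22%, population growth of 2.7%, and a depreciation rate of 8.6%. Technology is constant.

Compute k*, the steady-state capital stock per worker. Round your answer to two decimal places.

At the steady state, Δk = 0, so s·k^α = (n + δ)·k.
Dividing both sides by k: k^(1−α) = s / (n + δ).
k^0.54 = 0.22 / (0.027 + 0.086) = 0.22 / 0.113 = 1.9469
k* = 1.9469^(1/0.54) ≈ 3.4342

k* ≈ 3.43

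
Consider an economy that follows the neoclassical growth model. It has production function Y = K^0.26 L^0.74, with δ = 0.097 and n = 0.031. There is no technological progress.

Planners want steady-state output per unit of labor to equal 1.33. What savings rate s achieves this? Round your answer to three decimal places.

In steady state, investment equals break-even investment: s·k^α = (n + δ)·k.
Since y* = [s/(n + δ)]^(α/(1−α)), we have s/(n + δ) = (y*)^((1−α)/α) = 1.33^2.8462 = 2.2517.
Therefore s = 2.2517 × (n + δ) = 2.2517 × 0.128 = 0.2882.

s ≈ 0.288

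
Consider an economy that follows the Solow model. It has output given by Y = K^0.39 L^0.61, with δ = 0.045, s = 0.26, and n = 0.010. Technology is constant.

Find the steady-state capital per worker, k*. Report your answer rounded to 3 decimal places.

k* ≈ 12.762

In steady state, investment equals break-even investment: s·k^α = (n + δ)·k.
Rearranging, k^(1−α) = s / (n + δ).
k^0.61 = 0.26 / (0.010 + 0.045) = 0.26 / 0.055 = 4.7273
k* = 4.7273^(1/0.61) ≈ 12.7621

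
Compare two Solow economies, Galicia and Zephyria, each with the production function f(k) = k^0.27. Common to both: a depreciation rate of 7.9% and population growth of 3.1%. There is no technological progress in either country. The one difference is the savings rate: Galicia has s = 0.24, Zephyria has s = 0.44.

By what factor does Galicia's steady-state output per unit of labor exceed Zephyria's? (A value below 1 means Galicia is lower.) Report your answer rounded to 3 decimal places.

ratio ≈ 0.799

Steady-state y* = [s/(n + δ)]^(α/(1−α)), so the ratio is [ (s_G/(n + δ)_G) / (s_Z/(n + δ)_Z) ]^0.3699.
s_G/(n + δ)_G = 0.24/0.110 = 2.1818; s_Z/(n + δ)_Z = 0.44/0.110 = 4.0000.
Ratio = (2.1818/4.0000)^0.3699 = 0.5455^0.3699 ≈ 0.7992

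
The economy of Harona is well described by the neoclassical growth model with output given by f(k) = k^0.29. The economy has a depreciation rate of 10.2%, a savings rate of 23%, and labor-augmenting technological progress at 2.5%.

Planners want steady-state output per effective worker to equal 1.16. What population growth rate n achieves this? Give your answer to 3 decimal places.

Steady state requires s·f(k) = (n + g + δ)·k, i.e. s·k^α = (n + g + δ)·k.
Since y* = [s/(n + g + δ)]^(α/(1−α)), we have s/(n + g + δ) = (y*)^((1−α)/α) = 1.16^2.4483 = 1.4382.
Therefore n + g + δ = s / 1.4382 = 0.23 / 1.4382 = 0.1599, so n = 0.1599 − 0.127 = 0.0329.

n ≈ 0.033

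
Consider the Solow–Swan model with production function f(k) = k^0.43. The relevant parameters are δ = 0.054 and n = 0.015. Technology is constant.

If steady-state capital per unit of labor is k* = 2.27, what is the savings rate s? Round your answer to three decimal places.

s ≈ 0.110

In steady state, investment equals break-even investment: s·k^α = (n + δ)·k.
So s / (n + δ) = (k*)^(1−α) = 2.27^0.57 = 1.5956.
Therefore s = 1.5956 × (n + δ) = 1.5956 × 0.069 = 0.1101.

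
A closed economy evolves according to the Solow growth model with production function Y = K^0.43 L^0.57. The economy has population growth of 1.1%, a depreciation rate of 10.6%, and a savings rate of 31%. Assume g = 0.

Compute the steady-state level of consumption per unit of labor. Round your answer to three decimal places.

c* ≈ 1.439

In steady state, investment equals break-even investment: s·k^α = (n + δ)·k.
Rearranging, k^(1−α) = s / (n + δ).
k^0.57 = 0.31 / (0.011 + 0.106) = 0.31 / 0.117 = 2.6496
k* = 2.6496^(1/0.57) ≈ 5.5261
y* = (k*)^α = 5.5261^0.43 ≈ 2.0856
c* = (1 − s)·y* = (1 − 0.31) × 2.0856 ≈ 1.4391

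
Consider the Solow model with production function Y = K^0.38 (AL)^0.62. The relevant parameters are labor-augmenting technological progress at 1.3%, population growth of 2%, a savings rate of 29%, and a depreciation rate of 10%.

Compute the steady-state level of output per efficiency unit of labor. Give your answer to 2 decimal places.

In steady state, investment equals break-even investment: s·k^α = (n + g + δ)·k.
Rearranging, k^(1−α) = s / (n + g + δ).
k^0.62 = 0.29 / (0.020 + 0.013 + 0.100) = 0.29 / 0.133 = 2.1805
k* = 2.1805^(1/0.62) ≈ 3.5161
y* = (k*)^α = 3.5161^0.38 ≈ 1.6125

y* ≈ 1.61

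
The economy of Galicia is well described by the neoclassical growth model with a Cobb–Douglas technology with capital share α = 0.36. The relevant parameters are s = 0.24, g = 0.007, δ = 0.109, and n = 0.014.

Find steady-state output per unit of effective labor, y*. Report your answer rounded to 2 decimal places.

y* ≈ 1.41

Steady state requires s·f(k) = (n + g + δ)·k, i.e. s·k^α = (n + g + δ)·k.
Dividing both sides by k: k^(1−α) = s / (n + g + δ).
k^0.64 = 0.24 / (0.014 + 0.007 + 0.109) = 0.24 / 0.130 = 1.8462
k* = 1.8462^(1/0.64) ≈ 2.6065
y* = (k*)^α = 2.6065^0.36 ≈ 1.4118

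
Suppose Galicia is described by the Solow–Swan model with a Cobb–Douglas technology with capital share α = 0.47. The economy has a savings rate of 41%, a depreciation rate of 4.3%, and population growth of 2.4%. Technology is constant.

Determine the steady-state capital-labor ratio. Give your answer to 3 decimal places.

Steady state requires s·f(k) = (n + δ)·k, i.e. s·k^α = (n + δ)·k.
Dividing both sides by k: k^(1−α) = s / (n + δ).
k^0.53 = 0.41 / (0.024 + 0.043) = 0.41 / 0.067 = 6.1194
k* = 6.1194^(1/0.53) ≈ 30.5040

k* ≈ 30.504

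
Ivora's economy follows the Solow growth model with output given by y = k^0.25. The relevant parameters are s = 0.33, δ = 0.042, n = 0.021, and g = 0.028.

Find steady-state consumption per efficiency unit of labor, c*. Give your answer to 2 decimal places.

c* = 1.03

In steady state, investment equals break-even investment: s·k^α = (n + g + δ)·k.
Rearranging, k^(1−α) = s / (n + g + δ).
k^0.75 = 0.33 / (0.021 + 0.028 + 0.042) = 0.33 / 0.091 = 3.6264
k* = 3.6264^(1/0.75) ≈ 5.5714
y* = (k*)^α = 5.5714^0.25 ≈ 1.5364
c* = (1 − s)·y* = (1 − 0.33) × 1.5364 ≈ 1.0294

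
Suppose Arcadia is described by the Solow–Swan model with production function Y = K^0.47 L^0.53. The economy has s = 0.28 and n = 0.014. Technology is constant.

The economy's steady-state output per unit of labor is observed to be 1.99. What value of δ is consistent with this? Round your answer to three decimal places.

Steady state requires s·f(k) = (n + δ)·k, i.e. s·k^α = (n + δ)·k.
Since y* = [s/(n + δ)]^(α/(1−α)), we have s/(n + δ) = (y*)^((1−α)/α) = 1.99^1.1277 = 2.1728.
Therefore n + δ = s / 2.1728 = 0.28 / 2.1728 = 0.1289, so δ = 0.1289 − 0.014 = 0.1149.

δ ≈ 0.115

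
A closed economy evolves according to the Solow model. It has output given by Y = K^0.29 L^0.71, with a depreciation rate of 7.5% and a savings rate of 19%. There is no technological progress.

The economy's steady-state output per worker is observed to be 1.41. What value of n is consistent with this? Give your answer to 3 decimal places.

n ≈ 0.007

Steady state requires s·f(k) = (n + δ)·k, i.e. s·k^α = (n + δ)·k.
Since y* = [s/(n + δ)]^(α/(1−α)), we have s/(n + δ) = (y*)^((1−α)/α) = 1.41^2.4483 = 2.3192.
Therefore n + δ = s / 2.3192 = 0.19 / 2.3192 = 0.0819, so n = 0.0819 − 0.075 = 0.0069.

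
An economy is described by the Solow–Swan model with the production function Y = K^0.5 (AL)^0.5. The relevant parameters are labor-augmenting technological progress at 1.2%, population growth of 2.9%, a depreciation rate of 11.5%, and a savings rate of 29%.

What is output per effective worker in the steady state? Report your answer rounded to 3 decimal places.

Steady state requires s·f(k) = (n + g + δ)·k, i.e. s·k^α = (n + g + δ)·k.
Rearranging, k^(1−α) = s / (n + g + δ).
k^0.5 = 0.29 / (0.029 + 0.012 + 0.115) = 0.29 / 0.156 = 1.8590
k* = 1.8590^(1/0.5) ≈ 3.4559
y* = (k*)^α = 3.4559^0.5 ≈ 1.8590

y* = 1.859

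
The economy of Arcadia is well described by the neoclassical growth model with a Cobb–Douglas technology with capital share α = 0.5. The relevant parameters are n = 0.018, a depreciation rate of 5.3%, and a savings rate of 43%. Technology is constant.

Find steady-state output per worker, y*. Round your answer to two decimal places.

y* = 6.06

Steady state requires s·f(k) = (n + δ)·k, i.e. s·k^α = (n + δ)·k.
Dividing both sides by k: k^(1−α) = s / (n + δ).
k^0.5 = 0.43 / (0.018 + 0.053) = 0.43 / 0.071 = 6.0563
k* = 6.0563^(1/0.5) ≈ 36.6788
y* = (k*)^α = 36.6788^0.5 ≈ 6.0563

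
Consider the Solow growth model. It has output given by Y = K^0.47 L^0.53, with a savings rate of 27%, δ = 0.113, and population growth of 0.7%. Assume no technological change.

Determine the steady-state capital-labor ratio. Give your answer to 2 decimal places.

In steady state, investment equals break-even investment: s·k^α = (n + δ)·k.
Dividing both sides by k: k^(1−α) = s / (n + δ).
k^0.53 = 0.27 / (0.007 + 0.113) = 0.27 / 0.120 = 2.2500
k* = 2.2500^(1/0.53) ≈ 4.6184

k* ≈ 4.62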